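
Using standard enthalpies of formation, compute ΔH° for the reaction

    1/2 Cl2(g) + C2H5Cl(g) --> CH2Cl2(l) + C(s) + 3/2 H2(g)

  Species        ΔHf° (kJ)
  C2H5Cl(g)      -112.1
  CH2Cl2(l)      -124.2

ΔH° = -12.1 kJ

ΔH°rxn = Σ nΔHf°(products) − Σ nΔHf°(reactants).
Products: 1·(-124.2) + 1·(+0.0) + 3/2·(+0.0) = -124.2
Reactants: 1/2·(+0.0) + 1·(-112.1) = -112.1
ΔH° = (-124.2) − (-112.1) = -12.1 kJ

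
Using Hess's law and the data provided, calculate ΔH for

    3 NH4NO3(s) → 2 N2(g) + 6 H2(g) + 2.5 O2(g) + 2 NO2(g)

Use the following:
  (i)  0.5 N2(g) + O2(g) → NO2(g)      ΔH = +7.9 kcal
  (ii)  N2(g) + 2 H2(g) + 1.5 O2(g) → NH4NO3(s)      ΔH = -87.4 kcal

ΔH = 278.0 kcal

(i) × 2 (scale by 2 for the 2 NO2(g)): (2)·(+7.9) = +15.8 kcal
(ii) reversed and × 3 (NH4NO3(s) must end up as a reactant; scale by 3 for the 3 NH4NO3(s)): (-3)·(-87.4) = +262.2 kcal
Combining the equations, ΔH = (2)·(+7.9) + (-3)·(-87.4) = 278.0 kcal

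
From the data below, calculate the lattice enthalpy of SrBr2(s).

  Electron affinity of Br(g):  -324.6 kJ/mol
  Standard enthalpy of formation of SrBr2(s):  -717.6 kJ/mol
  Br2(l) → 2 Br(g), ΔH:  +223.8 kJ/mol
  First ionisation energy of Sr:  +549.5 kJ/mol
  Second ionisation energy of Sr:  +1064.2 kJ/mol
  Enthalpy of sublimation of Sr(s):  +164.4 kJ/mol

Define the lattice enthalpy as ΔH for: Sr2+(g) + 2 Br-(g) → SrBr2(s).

ΔHf° = 1·ΔHsub + 1·(ΣIE) + 1·D(Br2) + 2·EA + U
-717.6 = 1·(+164.4) + 1·(+1613.7) + 1·(+223.8) + 2·(-324.6) + U
U = -717.6 − (+1352.7) = -2070.3 kJ/mol

U = -2070.3 kJ/mol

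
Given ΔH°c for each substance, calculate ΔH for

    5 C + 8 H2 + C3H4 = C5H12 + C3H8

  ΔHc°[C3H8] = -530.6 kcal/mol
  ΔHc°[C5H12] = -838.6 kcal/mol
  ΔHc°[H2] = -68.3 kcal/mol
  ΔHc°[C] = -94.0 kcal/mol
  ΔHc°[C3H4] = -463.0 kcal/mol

ΔH = -110.2 kcal/mol

With combustion enthalpies, reactants minus products:
= [5·(-94.0) + 8·(-68.3) + 1·(-463.0)] − [1·(-838.6) + 1·(-530.6)]
= -110.2 kcal/mol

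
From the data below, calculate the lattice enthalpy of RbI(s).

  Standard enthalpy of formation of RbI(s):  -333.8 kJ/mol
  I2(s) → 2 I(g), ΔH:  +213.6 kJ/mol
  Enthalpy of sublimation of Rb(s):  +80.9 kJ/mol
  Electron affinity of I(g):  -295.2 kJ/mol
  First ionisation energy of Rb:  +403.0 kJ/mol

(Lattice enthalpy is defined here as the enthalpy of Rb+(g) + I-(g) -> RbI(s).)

ΔHf° = 1·ΔHsub + 1·(ΣIE) + 1/2·D(I2) + 1·EA + U
-333.8 = 1·(+80.9) + 1·(+403.0) + 1/2·(+213.6) + 1·(-295.2) + U
U = -333.8 − (+295.5) = -629.3 kJ/mol

U = -629.3 kJ/mol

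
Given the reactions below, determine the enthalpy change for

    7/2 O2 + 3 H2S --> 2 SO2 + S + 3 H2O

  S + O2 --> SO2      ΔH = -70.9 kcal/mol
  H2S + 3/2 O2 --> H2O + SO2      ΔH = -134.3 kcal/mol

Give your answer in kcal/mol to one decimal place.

equation 1 reversed (S must end up as a product): +70.9 kcal/mol
equation 2 × 3 (scale by 3 for the 3 H2S): (3)·(-134.3) = -402.9 kcal/mol
Summing the manipulated equations, ΔH = (-1)·(-70.9) + (3)·(-134.3) = -332.0 kcal/mol

ΔH = -332.0 kcal/mol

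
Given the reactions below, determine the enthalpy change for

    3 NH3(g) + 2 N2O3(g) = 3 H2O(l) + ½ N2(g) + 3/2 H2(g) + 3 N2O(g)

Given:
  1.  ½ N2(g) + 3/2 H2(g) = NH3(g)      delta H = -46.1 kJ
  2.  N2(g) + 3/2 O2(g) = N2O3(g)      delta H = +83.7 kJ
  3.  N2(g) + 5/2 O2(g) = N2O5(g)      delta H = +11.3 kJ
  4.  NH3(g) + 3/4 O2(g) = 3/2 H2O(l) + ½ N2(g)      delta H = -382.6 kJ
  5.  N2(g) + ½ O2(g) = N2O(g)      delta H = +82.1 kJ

eq. 1 reversed: +46.1 kJ
eq. 2 reversed and × 2: (-2)·(+83.7) = -167.4 kJ
eq. 3: not needed.
eq. 4 × 2: (2)·(-382.6) = -765.2 kJ
eq. 5 × 3: (3)·(+82.1) = +246.3 kJ
Since enthalpy is a state function, delta H = (+46.1) + (-167.4) + (-765.2) + (+246.3) = -640.2 kJ

delta H = -640.2 kJ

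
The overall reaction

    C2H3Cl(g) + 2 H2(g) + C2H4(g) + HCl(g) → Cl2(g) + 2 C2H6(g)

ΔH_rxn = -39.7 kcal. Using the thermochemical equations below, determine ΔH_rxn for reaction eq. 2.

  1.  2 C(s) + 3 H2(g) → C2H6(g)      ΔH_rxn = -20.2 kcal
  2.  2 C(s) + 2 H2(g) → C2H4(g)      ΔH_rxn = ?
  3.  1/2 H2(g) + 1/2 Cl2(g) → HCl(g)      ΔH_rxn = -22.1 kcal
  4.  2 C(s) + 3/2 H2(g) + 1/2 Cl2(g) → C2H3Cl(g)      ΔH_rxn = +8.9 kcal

ΔH_rxn = 12.5 kcal

eq. 1 × 2 (scale by 2 for the 2 C2H6(g)): (2)·(-20.2) = -40.4 kcal
eq. 2 reversed (C2H4(g) must end up as a reactant): contributes −x
eq. 3 reversed (HCl(g) must end up as a reactant): +22.1 kcal
eq. 4 reversed (reverse to put C2H3Cl(g) on the reactant side): -8.9 kcal
-39.7 = (-40.4) + (+22.1) + (-8.9) − x
x = (-39.7 − (-27.2)) / (-1) = 12.5 kcal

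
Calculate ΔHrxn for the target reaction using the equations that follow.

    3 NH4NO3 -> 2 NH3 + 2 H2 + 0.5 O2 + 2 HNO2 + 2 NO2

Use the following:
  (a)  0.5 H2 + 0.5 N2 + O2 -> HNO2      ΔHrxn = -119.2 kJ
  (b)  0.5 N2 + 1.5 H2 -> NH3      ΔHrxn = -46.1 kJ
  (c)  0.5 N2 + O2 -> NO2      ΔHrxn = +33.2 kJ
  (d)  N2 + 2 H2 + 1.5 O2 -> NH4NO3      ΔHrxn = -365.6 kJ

(a) × 2: (2)·(-119.2) = -238.4 kJ
(b) × 2: (2)·(-46.1) = -92.2 kJ
(c) × 2: (2)·(+33.2) = +66.4 kJ
(d) reversed and × 3: (-3)·(-365.6) = +1096.8 kJ
ΔHrxn = (-238.4) + (-92.2) + (+66.4) + (+1096.8) = 832.6 kJ

ΔHrxn = 832.6 kJ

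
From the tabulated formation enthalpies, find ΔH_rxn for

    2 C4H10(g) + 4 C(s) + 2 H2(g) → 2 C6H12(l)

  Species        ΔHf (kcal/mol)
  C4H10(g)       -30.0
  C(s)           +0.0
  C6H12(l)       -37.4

ΔH°rxn = Σ nΔHf°(products) − Σ nΔHf°(reactants).
Products: 2·(-37.4) = -74.8
Reactants: 2·(-30.0) + 4·(+0.0) + 2·(+0.0) = -60.0
ΔH_rxn = (-74.8) − (-60.0) = -14.8 kcal/mol

ΔH_rxn = -14.8 kcal/mol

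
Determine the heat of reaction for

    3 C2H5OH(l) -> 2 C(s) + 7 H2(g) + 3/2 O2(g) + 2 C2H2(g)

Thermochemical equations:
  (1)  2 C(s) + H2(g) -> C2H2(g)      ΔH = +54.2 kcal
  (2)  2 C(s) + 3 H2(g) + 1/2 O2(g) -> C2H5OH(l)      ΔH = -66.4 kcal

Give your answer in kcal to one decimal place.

(1) × 2 (scale by 2 for the 2 C2H2(g)): (2)·(+54.2) = +108.4 kcal
(2) reversed and × 3 (reverse to put C2H5OH(l) on the reactant side; scale by 3 for the 3 C2H5OH(l)): (-3)·(-66.4) = +199.2 kcal
Since enthalpy is a state function, ΔH = (2)·(+54.2) + (-3)·(-66.4) = 307.6 kcal

ΔH = 307.6 kcal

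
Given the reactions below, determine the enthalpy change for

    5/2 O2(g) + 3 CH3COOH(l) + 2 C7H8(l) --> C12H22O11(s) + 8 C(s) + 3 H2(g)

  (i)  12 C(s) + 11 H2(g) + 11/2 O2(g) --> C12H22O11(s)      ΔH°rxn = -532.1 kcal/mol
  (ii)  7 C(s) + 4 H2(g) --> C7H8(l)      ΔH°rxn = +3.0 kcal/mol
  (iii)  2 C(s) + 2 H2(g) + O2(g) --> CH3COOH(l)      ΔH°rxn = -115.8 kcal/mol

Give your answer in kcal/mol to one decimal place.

ΔH°rxn = -190.7 kcal/mol

(i) as written: -532.1 kcal/mol
(ii) reversed and × 2: (-2)·(+3.0) = -6.0 kcal/mol
(iii) reversed and × 3: (-3)·(-115.8) = +347.4 kcal/mol
Summing the manipulated equations, ΔH°rxn = (-532.1) + (-6.0) + (+347.4) = -190.7 kcal/mol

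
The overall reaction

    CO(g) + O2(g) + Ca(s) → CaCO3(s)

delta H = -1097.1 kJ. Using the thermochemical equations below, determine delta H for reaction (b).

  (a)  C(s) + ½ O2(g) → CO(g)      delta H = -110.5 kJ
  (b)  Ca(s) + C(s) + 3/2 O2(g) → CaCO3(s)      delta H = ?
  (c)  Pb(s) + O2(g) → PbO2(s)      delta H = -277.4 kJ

(a) reversed (reverse to put CO(g) on the reactant side): +110.5 kJ
(b) as written (CaCO3(s) already on the product side): contributes x
(c): not needed (PbO2(s) appears nowhere else).
-1097.1 = (+110.5) + x
x = (-1097.1 − (+110.5)) / (1) = -1207.6 kJ

delta H = -1207.6 kJ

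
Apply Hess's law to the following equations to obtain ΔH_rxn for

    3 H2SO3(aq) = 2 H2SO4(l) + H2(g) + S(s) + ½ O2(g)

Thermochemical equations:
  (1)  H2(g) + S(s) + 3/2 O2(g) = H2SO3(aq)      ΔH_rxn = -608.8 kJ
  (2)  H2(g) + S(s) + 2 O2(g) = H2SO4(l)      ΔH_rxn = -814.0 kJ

ΔH_rxn = 198.4 kJ

(1) reversed and × 3: (-3)·(-608.8) = +1826.4 kJ
(2) × 2: (2)·(-814.0) = -1628.0 kJ
By Hess's law, ΔH_rxn = (-3)·(-608.8) + (2)·(-814.0) = 198.4 kJ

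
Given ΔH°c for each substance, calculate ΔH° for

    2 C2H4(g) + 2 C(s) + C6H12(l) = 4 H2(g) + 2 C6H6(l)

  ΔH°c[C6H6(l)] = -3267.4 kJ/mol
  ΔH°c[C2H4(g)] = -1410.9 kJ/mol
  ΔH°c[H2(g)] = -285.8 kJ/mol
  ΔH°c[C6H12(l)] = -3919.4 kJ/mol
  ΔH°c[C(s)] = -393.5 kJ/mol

Using ΔH = Σ nΔHc°(reactants) − Σ nΔHc°(products):
= [2·(-1410.9) + 2·(-393.5) + 1·(-3919.4)] − [4·(-285.8) + 2·(-3267.4)]
= 149.8 kJ/mol

ΔH° = 149.8 kJ/mol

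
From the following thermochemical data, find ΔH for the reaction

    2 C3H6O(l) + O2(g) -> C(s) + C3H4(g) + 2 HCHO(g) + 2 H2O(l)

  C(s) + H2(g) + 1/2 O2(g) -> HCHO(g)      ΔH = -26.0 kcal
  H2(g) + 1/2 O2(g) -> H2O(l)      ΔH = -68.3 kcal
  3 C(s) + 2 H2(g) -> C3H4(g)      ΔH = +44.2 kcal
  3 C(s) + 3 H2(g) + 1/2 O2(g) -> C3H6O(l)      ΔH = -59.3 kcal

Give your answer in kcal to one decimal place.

ΔH = -25.8 kcal

equation 1 × 2 (scale by 2 for the 2 HCHO(g)): (2)·(-26.0) = -52.0 kcal
equation 2 × 2 (scale by 2 for the 2 H2O(l)): (2)·(-68.3) = -136.6 kcal
equation 3 as written (C3H4(g) already on the product side): +44.2 kcal
equation 4 reversed and × 2 (reverse to put C3H6O(l) on the reactant side; scale by 2 for the 2 C3H6O(l)): (-2)·(-59.3) = +118.6 kcal
Combining the equations, ΔH = (-52.0) + (-136.6) + (+44.2) + (+118.6) = -25.8 kcal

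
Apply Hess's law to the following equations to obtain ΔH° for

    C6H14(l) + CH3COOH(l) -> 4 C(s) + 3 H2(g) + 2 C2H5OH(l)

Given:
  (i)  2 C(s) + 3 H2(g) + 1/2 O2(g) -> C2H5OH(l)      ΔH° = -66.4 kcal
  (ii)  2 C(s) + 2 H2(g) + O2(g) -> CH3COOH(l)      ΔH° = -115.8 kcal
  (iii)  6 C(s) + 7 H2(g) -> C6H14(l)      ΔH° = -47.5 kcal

ΔH° = 30.5 kcal

(i) × 2 (scale by 2 for the 2 C2H5OH(l)): (2)·(-66.4) = -132.8 kcal
(ii) reversed (reverse to put CH3COOH(l) on the reactant side): +115.8 kcal
(iii) reversed (C6H14(l) must end up as a reactant): +47.5 kcal
Summing the manipulated equations, ΔH° = (-132.8) + (+115.8) + (+47.5) = 30.5 kcal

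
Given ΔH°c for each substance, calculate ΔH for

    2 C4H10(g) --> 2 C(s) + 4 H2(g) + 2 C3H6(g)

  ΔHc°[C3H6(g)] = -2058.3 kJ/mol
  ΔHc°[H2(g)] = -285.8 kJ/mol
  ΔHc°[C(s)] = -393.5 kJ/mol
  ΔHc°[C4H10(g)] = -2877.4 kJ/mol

ΔH = 292.0 kJ/mol

Using ΔH = Σ nΔHc°(reactants) − Σ nΔHc°(products):
= [2·(-2877.4)] − [2·(-393.5) + 4·(-285.8) + 2·(-2058.3)]
= 292.0 kJ/mol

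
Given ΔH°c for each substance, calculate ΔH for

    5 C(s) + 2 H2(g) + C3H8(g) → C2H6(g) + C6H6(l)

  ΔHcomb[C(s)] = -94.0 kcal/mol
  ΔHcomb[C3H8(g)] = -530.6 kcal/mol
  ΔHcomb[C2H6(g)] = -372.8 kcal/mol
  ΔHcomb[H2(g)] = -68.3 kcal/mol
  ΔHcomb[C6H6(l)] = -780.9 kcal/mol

With combustion enthalpies, reactants minus products:
= [5·(-94.0) + 2·(-68.3) + 1·(-530.6)] − [1·(-372.8) + 1·(-780.9)]
= 16.5 kcal/mol

ΔH = 16.5 kcal/mol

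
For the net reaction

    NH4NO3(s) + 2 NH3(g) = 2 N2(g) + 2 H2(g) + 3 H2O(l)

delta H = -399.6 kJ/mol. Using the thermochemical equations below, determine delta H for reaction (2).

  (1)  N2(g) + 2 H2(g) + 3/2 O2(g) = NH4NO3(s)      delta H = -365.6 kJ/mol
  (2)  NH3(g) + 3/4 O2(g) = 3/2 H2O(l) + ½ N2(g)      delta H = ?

delta H = -382.6 kJ/mol

(1) reversed: +365.6 kJ/mol
(2) × 2: contributes 2·x
-399.6 = (+365.6) + 2·x
x = (-399.6 − (+365.6)) / (2) = -382.6 kJ/mol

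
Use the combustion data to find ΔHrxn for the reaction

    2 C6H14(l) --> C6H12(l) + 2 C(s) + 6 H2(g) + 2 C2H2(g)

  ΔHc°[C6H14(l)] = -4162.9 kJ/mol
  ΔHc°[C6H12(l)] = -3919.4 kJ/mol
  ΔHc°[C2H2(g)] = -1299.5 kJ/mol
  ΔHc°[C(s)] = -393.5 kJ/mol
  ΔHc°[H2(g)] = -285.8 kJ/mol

Using ΔH = Σ nΔHc°(reactants) − Σ nΔHc°(products):
= [2·(-4162.9)] − [1·(-3919.4) + 2·(-393.5) + 6·(-285.8) + 2·(-1299.5)]
= 694.4 kJ/mol

ΔHrxn = 694.4 kJ/mol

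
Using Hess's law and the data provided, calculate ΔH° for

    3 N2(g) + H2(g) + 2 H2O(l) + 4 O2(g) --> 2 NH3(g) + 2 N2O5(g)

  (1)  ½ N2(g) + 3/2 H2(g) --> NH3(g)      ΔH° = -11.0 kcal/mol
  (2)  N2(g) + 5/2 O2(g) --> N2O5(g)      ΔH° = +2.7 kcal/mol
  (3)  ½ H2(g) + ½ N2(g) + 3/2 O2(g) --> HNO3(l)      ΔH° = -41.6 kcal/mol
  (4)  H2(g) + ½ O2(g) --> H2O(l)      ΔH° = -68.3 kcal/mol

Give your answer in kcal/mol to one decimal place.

ΔH° = 120.0 kcal/mol

(1) × 2: (2)·(-11.0) = -22.0 kcal/mol
(2) × 2: (2)·(+2.7) = +5.4 kcal/mol
(3): not needed.
(4) reversed and × 2: (-2)·(-68.3) = +136.6 kcal/mol
Summing the manipulated equations, ΔH° = (2)·(-11.0) + (2)·(+2.7) + (-2)·(-68.3) = 120.0 kcal/mol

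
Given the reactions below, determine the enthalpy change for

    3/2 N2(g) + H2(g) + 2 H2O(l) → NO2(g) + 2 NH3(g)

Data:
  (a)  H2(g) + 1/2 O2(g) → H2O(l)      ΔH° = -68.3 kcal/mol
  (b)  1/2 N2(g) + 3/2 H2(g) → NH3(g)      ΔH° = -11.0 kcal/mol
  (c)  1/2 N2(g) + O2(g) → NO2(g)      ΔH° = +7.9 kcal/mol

(a) reversed and × 2 (H2O(l) must end up as a reactant; scale by 2 for the 2 H2O(l)): (-2)·(-68.3) = +136.6 kcal/mol
(b) × 2 (×2 to match 2 NH3(g) in the target): (2)·(-11.0) = -22.0 kcal/mol
(c) as written (NO2(g) already on the product side): +7.9 kcal/mol
ΔH° = (-2)·(-68.3) + (2)·(-11.0) + (1)·(+7.9) = 122.5 kcal/mol

ΔH° = 122.5 kcal/mol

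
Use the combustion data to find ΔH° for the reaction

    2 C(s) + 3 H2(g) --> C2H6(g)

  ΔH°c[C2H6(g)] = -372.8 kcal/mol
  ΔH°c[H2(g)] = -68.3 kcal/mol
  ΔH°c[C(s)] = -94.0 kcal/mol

Using ΔH = Σ nΔHc°(reactants) − Σ nΔHc°(products):
= [2·(-94.0) + 3·(-68.3)] − [1·(-372.8)]
= -20.1 kcal/mol

ΔH° = -20.1 kcal/mol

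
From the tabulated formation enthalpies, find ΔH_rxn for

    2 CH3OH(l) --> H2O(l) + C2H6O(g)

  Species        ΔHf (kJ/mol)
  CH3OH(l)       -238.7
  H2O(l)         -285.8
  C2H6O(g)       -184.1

ΔH_rxn = 7.5 kJ/mol

Products: 1·(-285.8) + 1·(-184.1) = -469.9
Reactants: 2·(-238.7) = -477.4
ΔH_rxn = (-469.9) − (-477.4) = 7.5 kJ/mol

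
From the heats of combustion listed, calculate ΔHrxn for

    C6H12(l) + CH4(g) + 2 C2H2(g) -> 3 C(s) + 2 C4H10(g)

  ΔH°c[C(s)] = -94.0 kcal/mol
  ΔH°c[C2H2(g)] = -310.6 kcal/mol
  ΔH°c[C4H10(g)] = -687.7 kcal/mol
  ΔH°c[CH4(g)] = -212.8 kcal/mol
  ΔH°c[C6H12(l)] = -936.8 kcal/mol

ΔHrxn = -113.4 kcal/mol

Using ΔH = Σ nΔHc°(reactants) − Σ nΔHc°(products):
= [1·(-936.8) + 1·(-212.8) + 2·(-310.6)] − [3·(-94.0) + 2·(-687.7)]
= -113.4 kcal/mol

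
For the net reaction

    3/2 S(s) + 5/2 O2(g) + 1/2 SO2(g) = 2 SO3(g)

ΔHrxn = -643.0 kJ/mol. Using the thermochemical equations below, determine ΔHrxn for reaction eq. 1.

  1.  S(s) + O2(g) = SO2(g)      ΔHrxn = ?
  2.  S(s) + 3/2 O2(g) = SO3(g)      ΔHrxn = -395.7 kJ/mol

eq. 1 reversed and × 1/2 (reverse to put SO2(g) on the reactant side; ×1/2 to match 1/2 SO2(g) in the target): contributes −1/2·x
eq. 2 × 2 (×2 to match 2 SO3(g) in the target): (2)·(-395.7) = -791.4 kJ/mol
-643.0 = (-791.4) − 1/2·x
x = (-643.0 − (-791.4)) / (-1/2) = -296.8 kJ/mol

ΔHrxn = -296.8 kJ/mol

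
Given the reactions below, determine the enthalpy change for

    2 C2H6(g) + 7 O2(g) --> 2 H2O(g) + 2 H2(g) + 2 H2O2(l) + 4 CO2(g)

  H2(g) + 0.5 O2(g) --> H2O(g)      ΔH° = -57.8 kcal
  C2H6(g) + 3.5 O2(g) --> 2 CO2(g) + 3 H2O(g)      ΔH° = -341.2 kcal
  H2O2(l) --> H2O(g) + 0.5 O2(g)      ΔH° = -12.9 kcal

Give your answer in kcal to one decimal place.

ΔH° = -541.0 kcal

equation 1 reversed and × 2 (reverse to put H2(g) on the product side; ×2 to match 2 H2(g) in the target): (-2)·(-57.8) = +115.6 kcal
equation 2 × 2 (×2 to match 2 C2H6(g) in the target): (2)·(-341.2) = -682.4 kcal
equation 3 reversed and × 2 (H2O2(l) must end up as a product; scale by 2 for the 2 H2O2(l)): (-2)·(-12.9) = +25.8 kcal
ΔH° = (+115.6) + (-682.4) + (+25.8) = -541.0 kcal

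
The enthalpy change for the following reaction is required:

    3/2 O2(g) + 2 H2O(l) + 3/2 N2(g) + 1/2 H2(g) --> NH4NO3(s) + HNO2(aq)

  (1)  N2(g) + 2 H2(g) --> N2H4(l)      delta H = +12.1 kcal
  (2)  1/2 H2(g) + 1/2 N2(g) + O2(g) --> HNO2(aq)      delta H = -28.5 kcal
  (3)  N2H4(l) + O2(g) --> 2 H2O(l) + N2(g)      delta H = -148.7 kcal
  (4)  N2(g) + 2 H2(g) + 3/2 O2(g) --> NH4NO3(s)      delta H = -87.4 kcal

delta H = 20.7 kcal

(1) reversed: -12.1 kcal
(2) as written (HNO2(aq) already on the product side): -28.5 kcal
(3) reversed (reverse to put H2O(l) on the reactant side): +148.7 kcal
(4) as written (NH4NO3(s) already on the product side): -87.4 kcal
By Hess's law, delta H = (-12.1) + (-28.5) + (+148.7) + (-87.4) = 20.7 kcal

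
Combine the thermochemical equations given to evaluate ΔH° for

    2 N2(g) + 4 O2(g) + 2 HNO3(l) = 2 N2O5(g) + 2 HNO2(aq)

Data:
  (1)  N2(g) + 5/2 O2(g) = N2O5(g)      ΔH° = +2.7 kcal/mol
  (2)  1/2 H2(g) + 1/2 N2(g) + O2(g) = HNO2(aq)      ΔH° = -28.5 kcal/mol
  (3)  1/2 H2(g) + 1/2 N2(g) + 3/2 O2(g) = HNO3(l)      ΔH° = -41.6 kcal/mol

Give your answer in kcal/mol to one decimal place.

(1) × 2 (×2 to match 2 N2O5(g) in the target): (2)·(+2.7) = +5.4 kcal/mol
(2) × 2 (scale by 2 for the 2 HNO2(aq)): (2)·(-28.5) = -57.0 kcal/mol
(3) reversed and × 2 (HNO3(l) must end up as a reactant; ×2 to match 2 HNO3(l) in the target): (-2)·(-41.6) = +83.2 kcal/mol
Combining the equations, ΔH° = (2)·(+2.7) + (2)·(-28.5) + (-2)·(-41.6) = 31.6 kcal/mol

ΔH° = 31.6 kcal/mol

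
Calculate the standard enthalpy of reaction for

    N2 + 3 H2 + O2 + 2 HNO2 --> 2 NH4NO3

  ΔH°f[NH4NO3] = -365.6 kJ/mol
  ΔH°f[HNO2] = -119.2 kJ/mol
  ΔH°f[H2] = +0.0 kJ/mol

Products: 2·(-365.6) = -731.2
Reactants: 1·(+0.0) + 3·(+0.0) + 1·(+0.0) + 2·(-119.2) = -238.4
ΔH_rxn = (-731.2) − (-238.4) = -492.8 kJ/mol

ΔH_rxn = -492.8 kJ/mol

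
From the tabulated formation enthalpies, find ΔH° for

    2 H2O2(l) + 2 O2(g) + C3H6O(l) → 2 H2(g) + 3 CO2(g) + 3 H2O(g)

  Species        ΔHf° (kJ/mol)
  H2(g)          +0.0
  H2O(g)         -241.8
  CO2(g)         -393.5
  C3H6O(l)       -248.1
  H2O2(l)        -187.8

ΔH° = -1282.2 kJ/mol

Products: 2·(+0.0) + 3·(-393.5) + 3·(-241.8) = -1905.9
Reactants: 2·(-187.8) + 2·(+0.0) + 1·(-248.1) = -623.7
ΔH° = (-1905.9) − (-623.7) = -1282.2 kJ/mol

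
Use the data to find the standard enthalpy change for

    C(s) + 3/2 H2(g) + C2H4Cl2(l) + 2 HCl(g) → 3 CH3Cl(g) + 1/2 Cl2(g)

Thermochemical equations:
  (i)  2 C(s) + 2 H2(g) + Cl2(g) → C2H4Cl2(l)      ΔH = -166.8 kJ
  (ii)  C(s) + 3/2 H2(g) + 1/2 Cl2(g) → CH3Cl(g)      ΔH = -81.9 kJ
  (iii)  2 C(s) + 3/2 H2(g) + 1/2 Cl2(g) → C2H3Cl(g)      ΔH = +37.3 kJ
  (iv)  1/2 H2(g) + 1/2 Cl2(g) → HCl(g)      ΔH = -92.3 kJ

ΔH = 105.7 kJ

(i) reversed: +166.8 kJ
(ii) × 3: (3)·(-81.9) = -245.7 kJ
(iii): not needed.
(iv) reversed and × 2: (-2)·(-92.3) = +184.6 kJ
By Hess's law, ΔH = (-1)·(-166.8) + (3)·(-81.9) + (-2)·(-92.3) = 105.7 kJ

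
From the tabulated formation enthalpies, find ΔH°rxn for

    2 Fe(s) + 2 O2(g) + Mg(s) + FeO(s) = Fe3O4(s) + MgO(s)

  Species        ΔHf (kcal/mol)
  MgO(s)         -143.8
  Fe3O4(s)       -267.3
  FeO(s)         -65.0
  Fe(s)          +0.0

ΔH°rxn = -346.1 kcal/mol

Products: 1·(-267.3) + 1·(-143.8) = -411.1
Reactants: 2·(+0.0) + 2·(+0.0) + 1·(+0.0) + 1·(-65.0) = -65.0
ΔH°rxn = (-411.1) − (-65.0) = -346.1 kcal/mol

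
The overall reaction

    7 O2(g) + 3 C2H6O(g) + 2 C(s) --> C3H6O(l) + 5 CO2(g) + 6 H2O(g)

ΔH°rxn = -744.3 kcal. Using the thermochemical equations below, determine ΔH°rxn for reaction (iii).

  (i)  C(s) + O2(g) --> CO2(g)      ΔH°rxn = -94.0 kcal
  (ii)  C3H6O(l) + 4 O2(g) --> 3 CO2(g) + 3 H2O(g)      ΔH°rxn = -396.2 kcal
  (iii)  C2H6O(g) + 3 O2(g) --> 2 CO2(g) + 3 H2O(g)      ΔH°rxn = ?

(i) × 2 (×2 to match 2 C(s) in the target): (2)·(-94.0) = -188.0 kcal
(ii) reversed (C3H6O(l) must end up as a product): +396.2 kcal
(iii) × 3 (×3 to match 3 C2H6O(g) in the target): contributes 3·x
-744.3 = (-188.0) + (+396.2) + 3·x
x = (-744.3 − (+208.2)) / (3) = -317.5 kcal

ΔH°rxn = -317.5 kcal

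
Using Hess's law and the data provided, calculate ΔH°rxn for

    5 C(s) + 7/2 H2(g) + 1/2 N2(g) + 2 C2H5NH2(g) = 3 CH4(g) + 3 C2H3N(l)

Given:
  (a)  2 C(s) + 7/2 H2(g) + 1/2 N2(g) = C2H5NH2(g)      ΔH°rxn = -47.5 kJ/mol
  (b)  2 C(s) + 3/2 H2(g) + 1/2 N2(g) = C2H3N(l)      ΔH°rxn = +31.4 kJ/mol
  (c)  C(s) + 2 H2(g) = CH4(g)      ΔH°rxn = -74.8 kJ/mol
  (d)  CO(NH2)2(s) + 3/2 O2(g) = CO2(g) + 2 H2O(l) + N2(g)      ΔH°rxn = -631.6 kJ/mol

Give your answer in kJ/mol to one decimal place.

ΔH°rxn = -35.2 kJ/mol

(a) reversed and × 2 (reverse to put C2H5NH2(g) on the reactant side; ×2 to match 2 C2H5NH2(g) in the target): (-2)·(-47.5) = +95.0 kJ/mol
(b) × 3 (scale by 3 for the 3 C2H3N(l)): (3)·(+31.4) = +94.2 kJ/mol
(c) × 3 (×3 to match 3 CH4(g) in the target): (3)·(-74.8) = -224.4 kJ/mol
(d): not needed (O2(g) appears nowhere else).
ΔH°rxn = (+95.0) + (+94.2) + (-224.4) = -35.2 kJ/mol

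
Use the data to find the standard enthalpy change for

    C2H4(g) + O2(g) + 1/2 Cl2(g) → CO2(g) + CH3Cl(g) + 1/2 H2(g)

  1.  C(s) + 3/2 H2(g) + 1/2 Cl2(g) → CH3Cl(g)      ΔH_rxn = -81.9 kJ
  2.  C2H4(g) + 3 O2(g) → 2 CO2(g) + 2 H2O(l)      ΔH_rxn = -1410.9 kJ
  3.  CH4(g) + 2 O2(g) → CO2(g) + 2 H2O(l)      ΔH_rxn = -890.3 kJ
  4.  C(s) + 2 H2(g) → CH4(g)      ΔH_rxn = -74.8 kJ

eq. 1 as written (CH3Cl(g) already on the product side): -81.9 kJ
eq. 2 as written (C2H4(g) already on the reactant side): -1410.9 kJ
eq. 3 reversed: +890.3 kJ
eq. 4 reversed: +74.8 kJ
Since enthalpy is a state function, ΔH_rxn = (-81.9) + (-1410.9) + (+890.3) + (+74.8) = -527.7 kJ

ΔH_rxn = -527.7 kJ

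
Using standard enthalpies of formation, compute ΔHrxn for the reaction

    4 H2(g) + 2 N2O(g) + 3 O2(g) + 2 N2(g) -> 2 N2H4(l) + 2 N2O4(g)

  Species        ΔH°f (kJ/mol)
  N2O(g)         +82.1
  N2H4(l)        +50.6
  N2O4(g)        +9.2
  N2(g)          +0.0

ΔHrxn = -44.6 kJ/mol

Products: 2·(+50.6) + 2·(+9.2) = +119.6
Reactants: 4·(+0.0) + 2·(+82.1) + 3·(+0.0) + 2·(+0.0) = +164.2
ΔHrxn = (+119.6) − (+164.2) = -44.6 kJ/mol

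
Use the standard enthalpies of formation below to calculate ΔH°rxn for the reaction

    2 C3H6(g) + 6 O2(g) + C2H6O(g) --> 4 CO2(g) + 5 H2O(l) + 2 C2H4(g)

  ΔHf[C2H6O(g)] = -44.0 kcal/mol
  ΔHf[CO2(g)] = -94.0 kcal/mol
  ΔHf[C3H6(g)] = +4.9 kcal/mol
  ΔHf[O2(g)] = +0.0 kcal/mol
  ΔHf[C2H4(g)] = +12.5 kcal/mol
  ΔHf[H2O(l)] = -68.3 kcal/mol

Products: 4·(-94.0) + 5·(-68.3) + 2·(+12.5) = -692.5
Reactants: 2·(+4.9) + 6·(+0.0) + 1·(-44.0) = -34.2
ΔH°rxn = (-692.5) − (-34.2) = -658.3 kcal/mol

ΔH°rxn = -658.3 kcal/mol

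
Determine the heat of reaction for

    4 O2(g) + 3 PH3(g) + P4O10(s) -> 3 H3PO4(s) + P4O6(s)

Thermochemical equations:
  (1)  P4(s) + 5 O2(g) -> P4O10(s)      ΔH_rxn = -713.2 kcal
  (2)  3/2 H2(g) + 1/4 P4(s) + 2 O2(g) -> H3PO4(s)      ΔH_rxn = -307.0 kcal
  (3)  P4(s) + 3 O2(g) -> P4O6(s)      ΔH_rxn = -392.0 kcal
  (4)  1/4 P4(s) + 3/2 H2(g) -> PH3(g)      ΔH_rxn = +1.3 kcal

(1) reversed (reverse to put P4O10(s) on the reactant side): +713.2 kcal
(2) × 3 (scale by 3 for the 3 H3PO4(s)): (3)·(-307.0) = -921.0 kcal
(3) as written (P4O6(s) already on the product side): -392.0 kcal
(4) reversed and × 3 (reverse to put PH3(g) on the reactant side; scale by 3 for the 3 PH3(g)): (-3)·(+1.3) = -3.9 kcal
Combining the equations, ΔH_rxn = (-1)·(-713.2) + (3)·(-307.0) + (1)·(-392.0) + (-3)·(+1.3) = -603.7 kcal

ΔH_rxn = -603.7 kcal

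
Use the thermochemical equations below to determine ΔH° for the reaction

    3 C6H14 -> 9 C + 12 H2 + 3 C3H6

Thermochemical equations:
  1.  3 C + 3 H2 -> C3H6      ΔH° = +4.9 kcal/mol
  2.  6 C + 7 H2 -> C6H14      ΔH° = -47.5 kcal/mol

eq. 1 × 3: (3)·(+4.9) = +14.7 kcal/mol
eq. 2 reversed and × 3: (-3)·(-47.5) = +142.5 kcal/mol
By Hess's law, ΔH° = (3)·(+4.9) + (-3)·(-47.5) = 157.2 kcal/mol

ΔH° = 157.2 kcal/mol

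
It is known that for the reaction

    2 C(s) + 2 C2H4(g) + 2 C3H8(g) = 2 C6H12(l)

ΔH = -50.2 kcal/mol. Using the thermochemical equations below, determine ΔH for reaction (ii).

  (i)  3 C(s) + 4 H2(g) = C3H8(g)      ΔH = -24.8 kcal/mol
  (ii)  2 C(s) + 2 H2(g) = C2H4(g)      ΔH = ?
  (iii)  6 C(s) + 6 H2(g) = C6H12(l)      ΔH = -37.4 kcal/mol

ΔH = 12.5 kcal/mol

(i) reversed and × 2: (-2)·(-24.8) = +49.6 kcal/mol
(ii) reversed and × 2: contributes −2·x
(iii) × 2: (2)·(-37.4) = -74.8 kcal/mol
-50.2 = (+49.6) + (-74.8) − 2·x
x = (-50.2 − (-25.2)) / (-2) = 12.5 kcal/mol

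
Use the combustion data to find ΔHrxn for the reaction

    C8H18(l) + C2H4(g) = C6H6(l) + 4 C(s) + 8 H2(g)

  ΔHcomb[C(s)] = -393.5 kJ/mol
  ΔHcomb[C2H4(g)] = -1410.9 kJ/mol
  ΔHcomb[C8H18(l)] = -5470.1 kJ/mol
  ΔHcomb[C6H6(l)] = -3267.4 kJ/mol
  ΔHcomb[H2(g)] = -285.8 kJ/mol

With combustion enthalpies, reactants minus products:
= [1·(-5470.1) + 1·(-1410.9)] − [1·(-3267.4) + 4·(-393.5) + 8·(-285.8)]
= 246.8 kJ/mol

ΔHrxn = 246.8 kJ/mol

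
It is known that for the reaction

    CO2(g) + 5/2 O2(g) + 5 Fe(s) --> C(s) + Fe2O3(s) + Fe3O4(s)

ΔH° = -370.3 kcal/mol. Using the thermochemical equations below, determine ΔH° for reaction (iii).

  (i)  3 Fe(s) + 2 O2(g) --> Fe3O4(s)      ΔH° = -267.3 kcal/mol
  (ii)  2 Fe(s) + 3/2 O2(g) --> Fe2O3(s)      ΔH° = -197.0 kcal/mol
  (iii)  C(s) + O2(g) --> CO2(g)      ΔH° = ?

ΔH° = -94.0 kcal/mol

(i) as written: -267.3 kcal/mol
(ii) as written: -197.0 kcal/mol
(iii) reversed: contributes −x
-370.3 = (-267.3) + (-197.0) − x
x = (-370.3 − (-464.3)) / (-1) = -94.0 kcal/mol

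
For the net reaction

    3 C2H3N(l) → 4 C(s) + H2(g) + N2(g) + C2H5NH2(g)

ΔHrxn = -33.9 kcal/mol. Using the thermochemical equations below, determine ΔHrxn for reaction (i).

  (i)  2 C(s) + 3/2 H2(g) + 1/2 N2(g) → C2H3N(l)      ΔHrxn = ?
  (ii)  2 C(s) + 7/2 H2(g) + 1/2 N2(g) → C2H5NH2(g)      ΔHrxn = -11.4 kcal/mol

(i) reversed and × 3 (reverse to put C2H3N(l) on the reactant side; ×3 to match 3 C2H3N(l) in the target): contributes −3·x
(ii) as written (C2H5NH2(g) already on the product side): -11.4 kcal/mol
-33.9 = (-11.4) − 3·x
x = (-33.9 − (-11.4)) / (-3) = 7.5 kcal/mol

ΔHrxn = 7.5 kcal/mol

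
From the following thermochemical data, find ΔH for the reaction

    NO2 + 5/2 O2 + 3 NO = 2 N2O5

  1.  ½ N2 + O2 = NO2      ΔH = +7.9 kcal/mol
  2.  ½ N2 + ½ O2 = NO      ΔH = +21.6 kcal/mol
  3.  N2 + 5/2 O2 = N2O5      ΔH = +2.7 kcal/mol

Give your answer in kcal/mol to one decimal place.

ΔH = -67.3 kcal/mol

eq. 1 reversed (reverse to put NO2 on the reactant side): -7.9 kcal/mol
eq. 2 reversed and × 3 (NO must end up as a reactant; scale by 3 for the 3 NO): (-3)·(+21.6) = -64.8 kcal/mol
eq. 3 × 2 (scale by 2 for the 2 N2O5): (2)·(+2.7) = +5.4 kcal/mol
Combining the equations, ΔH = (-1)·(+7.9) + (-3)·(+21.6) + (2)·(+2.7) = -67.3 kcal/mol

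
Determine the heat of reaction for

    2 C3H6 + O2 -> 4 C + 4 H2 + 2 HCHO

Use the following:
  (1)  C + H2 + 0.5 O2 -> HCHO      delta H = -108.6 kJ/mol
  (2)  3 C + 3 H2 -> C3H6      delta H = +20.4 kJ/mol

delta H = -258.0 kJ/mol

(1) × 2: (2)·(-108.6) = -217.2 kJ/mol
(2) reversed and × 2: (-2)·(+20.4) = -40.8 kJ/mol
Summing the manipulated equations, delta H = (2)·(-108.6) + (-2)·(+20.4) = -258.0 kJ/mol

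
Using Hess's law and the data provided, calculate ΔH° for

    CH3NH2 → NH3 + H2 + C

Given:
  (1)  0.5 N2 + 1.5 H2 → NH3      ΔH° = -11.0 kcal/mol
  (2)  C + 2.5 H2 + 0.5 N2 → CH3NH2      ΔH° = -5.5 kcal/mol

ΔH° = -5.5 kcal/mol

(1) as written (NH3 already on the product side): -11.0 kcal/mol
(2) reversed (CH3NH2 must end up as a reactant): +5.5 kcal/mol
Combining the equations, ΔH° = (1)·(-11.0) + (-1)·(-5.5) = -5.5 kcal/mol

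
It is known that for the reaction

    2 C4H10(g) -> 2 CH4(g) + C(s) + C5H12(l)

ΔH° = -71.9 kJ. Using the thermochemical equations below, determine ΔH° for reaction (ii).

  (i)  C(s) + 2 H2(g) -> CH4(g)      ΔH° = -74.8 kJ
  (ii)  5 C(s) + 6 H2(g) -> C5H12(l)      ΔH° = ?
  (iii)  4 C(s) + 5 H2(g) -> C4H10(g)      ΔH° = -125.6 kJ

(i) × 2: (2)·(-74.8) = -149.6 kJ
(ii) as written: contributes x
(iii) reversed and × 2: (-2)·(-125.6) = +251.2 kJ
-71.9 = (-149.6) + (+251.2) + x
x = (-71.9 − (+101.6)) / (1) = -173.5 kJ

ΔH° = -173.5 kJ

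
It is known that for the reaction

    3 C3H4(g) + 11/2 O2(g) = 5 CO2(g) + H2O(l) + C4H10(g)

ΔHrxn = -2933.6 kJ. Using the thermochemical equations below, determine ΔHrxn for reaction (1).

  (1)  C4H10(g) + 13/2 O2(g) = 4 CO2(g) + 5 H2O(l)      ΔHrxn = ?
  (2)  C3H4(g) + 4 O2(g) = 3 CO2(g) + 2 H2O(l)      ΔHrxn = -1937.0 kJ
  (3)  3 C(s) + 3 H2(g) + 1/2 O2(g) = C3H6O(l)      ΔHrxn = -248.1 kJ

(1) reversed: contributes −x
(2) × 3: (3)·(-1937.0) = -5811.0 kJ
(3): not needed.
-2933.6 = (-5811.0) − x
x = (-2933.6 − (-5811.0)) / (-1) = -2877.4 kJ

ΔHrxn = -2877.4 kJ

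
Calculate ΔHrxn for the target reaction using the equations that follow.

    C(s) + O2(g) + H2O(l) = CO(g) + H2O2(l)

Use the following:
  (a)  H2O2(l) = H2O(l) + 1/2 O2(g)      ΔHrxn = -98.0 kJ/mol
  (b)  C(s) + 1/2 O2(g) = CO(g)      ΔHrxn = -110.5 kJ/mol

ΔHrxn = -12.5 kJ/mol

(a) reversed (reverse to put H2O2(l) on the product side): +98.0 kJ/mol
(b) as written (CO(g) already on the product side): -110.5 kJ/mol
By Hess's law, ΔHrxn = (+98.0) + (-110.5) = -12.5 kJ/mol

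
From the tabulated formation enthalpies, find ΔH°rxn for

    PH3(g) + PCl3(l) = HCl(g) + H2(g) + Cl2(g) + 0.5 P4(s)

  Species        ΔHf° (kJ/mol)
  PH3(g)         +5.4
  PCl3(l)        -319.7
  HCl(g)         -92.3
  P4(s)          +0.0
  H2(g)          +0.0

Products: 1·(-92.3) + 1·(+0.0) + 1·(+0.0) + 1/2·(+0.0) = -92.3
Reactants: 1·(+5.4) + 1·(-319.7) = -314.3
ΔH°rxn = (-92.3) − (-314.3) = 222.0 kJ/mol

ΔH°rxn = 222.0 kJ/mol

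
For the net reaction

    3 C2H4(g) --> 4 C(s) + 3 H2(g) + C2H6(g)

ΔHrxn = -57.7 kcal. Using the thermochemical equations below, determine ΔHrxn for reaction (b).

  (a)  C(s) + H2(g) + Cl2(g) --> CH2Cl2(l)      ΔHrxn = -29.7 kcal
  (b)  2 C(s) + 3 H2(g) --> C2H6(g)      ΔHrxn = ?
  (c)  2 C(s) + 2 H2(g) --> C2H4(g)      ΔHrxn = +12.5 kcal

(a): not needed.
(b) as written: contributes x
(c) reversed and × 3: (-3)·(+12.5) = -37.5 kcal
-57.7 = (-37.5) + x
x = (-57.7 − (-37.5)) / (1) = -20.2 kcal

ΔHrxn = -20.2 kcal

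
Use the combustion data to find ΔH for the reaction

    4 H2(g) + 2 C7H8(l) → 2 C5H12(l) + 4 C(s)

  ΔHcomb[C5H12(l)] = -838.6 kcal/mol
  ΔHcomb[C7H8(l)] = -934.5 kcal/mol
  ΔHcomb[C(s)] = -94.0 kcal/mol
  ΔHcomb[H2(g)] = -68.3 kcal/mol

ΔH = -89.0 kcal/mol

With combustion enthalpies, reactants minus products:
= [4·(-68.3) + 2·(-934.5)] − [2·(-838.6) + 4·(-94.0)]
= -89.0 kcal/mol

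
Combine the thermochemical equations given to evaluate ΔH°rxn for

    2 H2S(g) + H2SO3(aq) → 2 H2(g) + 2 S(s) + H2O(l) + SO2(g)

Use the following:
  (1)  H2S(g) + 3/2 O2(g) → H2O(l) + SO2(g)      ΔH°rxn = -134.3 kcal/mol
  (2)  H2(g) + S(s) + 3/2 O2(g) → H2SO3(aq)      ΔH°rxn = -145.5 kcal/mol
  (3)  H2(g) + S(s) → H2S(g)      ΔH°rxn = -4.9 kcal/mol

(1) as written (H2O(l) already on the product side): -134.3 kcal/mol
(2) reversed (H2SO3(aq) must end up as a reactant): +145.5 kcal/mol
(3) reversed: +4.9 kcal/mol
Since enthalpy is a state function, ΔH°rxn = (-134.3) + (+145.5) + (+4.9) = 16.1 kcal/mol

ΔH°rxn = 16.1 kcal/mol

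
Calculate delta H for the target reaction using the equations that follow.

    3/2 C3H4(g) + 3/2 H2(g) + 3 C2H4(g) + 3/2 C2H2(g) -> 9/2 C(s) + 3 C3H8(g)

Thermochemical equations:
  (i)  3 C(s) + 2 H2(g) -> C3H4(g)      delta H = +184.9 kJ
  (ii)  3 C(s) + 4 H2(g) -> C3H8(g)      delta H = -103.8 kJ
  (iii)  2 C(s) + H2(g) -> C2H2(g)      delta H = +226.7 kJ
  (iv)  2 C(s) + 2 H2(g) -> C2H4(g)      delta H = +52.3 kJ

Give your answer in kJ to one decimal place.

delta H = -1085.7 kJ

(i) reversed and × 3/2: (-3/2)·(+184.9) = -277.35 kJ
(ii) × 3: (3)·(-103.8) = -311.4 kJ
(iii) reversed and × 3/2: (-3/2)·(+226.7) = -340.05 kJ
(iv) reversed and × 3: (-3)·(+52.3) = -156.9 kJ
delta H = (-3/2)·(+184.9) + (3)·(-103.8) + (-3/2)·(+226.7) + (-3)·(+52.3) = -1085.7 kJ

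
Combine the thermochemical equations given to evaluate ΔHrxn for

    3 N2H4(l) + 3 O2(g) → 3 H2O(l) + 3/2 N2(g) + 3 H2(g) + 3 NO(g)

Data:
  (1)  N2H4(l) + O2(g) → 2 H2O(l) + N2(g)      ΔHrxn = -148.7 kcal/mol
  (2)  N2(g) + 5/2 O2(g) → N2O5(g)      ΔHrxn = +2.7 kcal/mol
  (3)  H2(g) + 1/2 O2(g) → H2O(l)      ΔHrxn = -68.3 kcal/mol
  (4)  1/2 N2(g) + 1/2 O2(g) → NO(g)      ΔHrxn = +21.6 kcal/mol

ΔHrxn = -176.4 kcal/mol

(1) × 3: (3)·(-148.7) = -446.1 kcal/mol
(2): not needed.
(3) reversed and × 3: (-3)·(-68.3) = +204.9 kcal/mol
(4) × 3: (3)·(+21.6) = +64.8 kcal/mol
Summing the manipulated equations, ΔHrxn = (3)·(-148.7) + (-3)·(-68.3) + (3)·(+21.6) = -176.4 kcal/mol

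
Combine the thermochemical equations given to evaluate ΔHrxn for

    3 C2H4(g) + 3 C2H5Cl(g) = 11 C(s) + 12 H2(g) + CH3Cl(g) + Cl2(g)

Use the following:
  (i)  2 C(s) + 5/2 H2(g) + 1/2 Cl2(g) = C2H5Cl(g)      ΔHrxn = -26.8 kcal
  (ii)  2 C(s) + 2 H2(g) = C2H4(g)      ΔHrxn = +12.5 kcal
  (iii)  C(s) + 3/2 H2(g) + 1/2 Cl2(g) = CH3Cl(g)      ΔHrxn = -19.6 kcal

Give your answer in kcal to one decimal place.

ΔHrxn = 23.3 kcal

(i) reversed and × 3: (-3)·(-26.8) = +80.4 kcal
(ii) reversed and × 3: (-3)·(+12.5) = -37.5 kcal
(iii) as written: -19.6 kcal
ΔHrxn = (+80.4) + (-37.5) + (-19.6) = 23.3 kcal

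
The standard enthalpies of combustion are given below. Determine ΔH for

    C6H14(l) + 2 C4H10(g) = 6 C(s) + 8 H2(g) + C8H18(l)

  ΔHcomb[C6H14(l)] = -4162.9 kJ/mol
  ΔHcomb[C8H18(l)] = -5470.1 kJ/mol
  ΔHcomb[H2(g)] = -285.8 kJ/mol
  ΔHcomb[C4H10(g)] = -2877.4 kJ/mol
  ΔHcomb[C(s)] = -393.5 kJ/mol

ΔH = 199.8 kJ/mol

With combustion enthalpies, reactants minus products:
= [1·(-4162.9) + 2·(-2877.4)] − [6·(-393.5) + 8·(-285.8) + 1·(-5470.1)]
= 199.8 kJ/mol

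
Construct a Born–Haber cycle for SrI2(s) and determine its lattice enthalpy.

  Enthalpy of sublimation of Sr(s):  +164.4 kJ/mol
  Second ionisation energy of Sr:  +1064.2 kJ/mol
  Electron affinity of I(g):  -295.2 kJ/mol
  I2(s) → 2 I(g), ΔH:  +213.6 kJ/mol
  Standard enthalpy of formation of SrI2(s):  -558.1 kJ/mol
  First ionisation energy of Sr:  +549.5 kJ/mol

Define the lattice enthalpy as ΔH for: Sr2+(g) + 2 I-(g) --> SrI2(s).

U = -1959.4 kJ/mol

ΔHf° = 1·ΔHsub + 1·(ΣIE) + 1·D(I2) + 2·EA + U
-558.1 = 1·(+164.4) + 1·(+1613.7) + 1·(+213.6) + 2·(-295.2) + U
U = -558.1 − (+1401.3) = -1959.4 kJ/mol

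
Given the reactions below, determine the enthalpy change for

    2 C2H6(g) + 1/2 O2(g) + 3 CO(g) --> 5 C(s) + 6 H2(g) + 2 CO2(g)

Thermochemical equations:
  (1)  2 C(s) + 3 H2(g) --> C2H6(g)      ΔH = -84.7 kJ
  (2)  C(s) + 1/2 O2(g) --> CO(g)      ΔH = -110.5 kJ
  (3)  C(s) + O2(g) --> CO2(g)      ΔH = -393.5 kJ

ΔH = -286.1 kJ

(1) reversed and × 2: (-2)·(-84.7) = +169.4 kJ
(2) reversed and × 3: (-3)·(-110.5) = +331.5 kJ
(3) × 2: (2)·(-393.5) = -787.0 kJ
Since enthalpy is a state function, ΔH = (-2)·(-84.7) + (-3)·(-110.5) + (2)·(-393.5) = -286.1 kJ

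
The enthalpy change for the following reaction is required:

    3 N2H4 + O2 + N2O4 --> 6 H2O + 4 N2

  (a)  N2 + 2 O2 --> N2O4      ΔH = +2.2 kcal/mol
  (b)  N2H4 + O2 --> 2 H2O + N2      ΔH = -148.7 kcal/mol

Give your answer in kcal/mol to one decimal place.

(a) reversed (reverse to put N2O4 on the reactant side): -2.2 kcal/mol
(b) × 3 (×3 to match 3 N2H4 in the target): (3)·(-148.7) = -446.1 kcal/mol
Since enthalpy is a state function, ΔH = (-1)·(+2.2) + (3)·(-148.7) = -448.3 kcal/mol

ΔH = -448.3 kcal/mol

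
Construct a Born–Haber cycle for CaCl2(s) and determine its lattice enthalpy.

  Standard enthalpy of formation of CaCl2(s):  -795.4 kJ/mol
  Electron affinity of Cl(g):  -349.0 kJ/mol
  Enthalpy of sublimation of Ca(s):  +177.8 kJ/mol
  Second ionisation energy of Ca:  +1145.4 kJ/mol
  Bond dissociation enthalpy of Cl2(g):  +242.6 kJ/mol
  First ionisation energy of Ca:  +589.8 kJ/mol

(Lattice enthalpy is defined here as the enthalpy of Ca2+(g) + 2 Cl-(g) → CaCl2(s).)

ΔHf° = 1·ΔHsub + 1·(ΣIE) + 1·D(Cl2) + 2·EA + U
-795.4 = 1·(+177.8) + 1·(+1735.2) + 1·(+242.6) + 2·(-349.0) + U
U = -795.4 − (+1457.6) = -2253.0 kJ/mol

U = -2253.0 kJ/mol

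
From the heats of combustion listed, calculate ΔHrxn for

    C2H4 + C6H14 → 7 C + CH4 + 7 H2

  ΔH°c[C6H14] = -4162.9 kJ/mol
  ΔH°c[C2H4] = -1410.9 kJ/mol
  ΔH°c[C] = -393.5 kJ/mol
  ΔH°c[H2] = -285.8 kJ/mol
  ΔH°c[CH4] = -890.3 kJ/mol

ΔHrxn = 71.6 kJ/mol

Using ΔH = Σ nΔHc°(reactants) − Σ nΔHc°(products):
= [1·(-1410.9) + 1·(-4162.9)] − [7·(-393.5) + 1·(-890.3) + 7·(-285.8)]
= 71.6 kJ/mol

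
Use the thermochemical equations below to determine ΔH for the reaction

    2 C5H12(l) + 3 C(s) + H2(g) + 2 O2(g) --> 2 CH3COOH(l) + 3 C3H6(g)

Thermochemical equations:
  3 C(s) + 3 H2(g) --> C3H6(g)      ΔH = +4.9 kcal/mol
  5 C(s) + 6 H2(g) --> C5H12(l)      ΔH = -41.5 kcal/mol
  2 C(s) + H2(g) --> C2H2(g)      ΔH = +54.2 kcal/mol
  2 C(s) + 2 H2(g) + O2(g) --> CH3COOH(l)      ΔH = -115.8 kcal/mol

ΔH = -133.9 kcal/mol

equation 1 × 3 (scale by 3 for the 3 C3H6(g)): (3)·(+4.9) = +14.7 kcal/mol
equation 2 reversed and × 2 (C5H12(l) must end up as a reactant; ×2 to match 2 C5H12(l) in the target): (-2)·(-41.5) = +83.0 kcal/mol
equation 3: not needed (C2H2(g) appears nowhere else).
equation 4 × 2 (scale by 2 for the 2 CH3COOH(l)): (2)·(-115.8) = -231.6 kcal/mol
ΔH = (+14.7) + (+83.0) + (-231.6) = -133.9 kcal/mol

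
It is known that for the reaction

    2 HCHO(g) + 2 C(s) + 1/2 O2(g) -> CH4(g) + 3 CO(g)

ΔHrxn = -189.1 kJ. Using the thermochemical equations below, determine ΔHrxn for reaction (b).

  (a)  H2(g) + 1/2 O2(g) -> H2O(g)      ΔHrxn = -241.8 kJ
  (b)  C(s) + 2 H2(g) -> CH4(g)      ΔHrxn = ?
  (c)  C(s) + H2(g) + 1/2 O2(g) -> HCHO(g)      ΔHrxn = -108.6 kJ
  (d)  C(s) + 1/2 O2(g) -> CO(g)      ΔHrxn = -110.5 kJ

ΔHrxn = -74.8 kJ

(a): not needed (H2O(g) appears nowhere else).
(b) as written (CH4(g) already on the product side): contributes x
(c) reversed and × 2 (HCHO(g) must end up as a reactant; ×2 to match 2 HCHO(g) in the target): (-2)·(-108.6) = +217.2 kJ
(d) × 3 (×3 to match 3 CO(g) in the target): (3)·(-110.5) = -331.5 kJ
-189.1 = (+217.2) + (-331.5) + x
x = (-189.1 − (-114.3)) / (1) = -74.8 kJ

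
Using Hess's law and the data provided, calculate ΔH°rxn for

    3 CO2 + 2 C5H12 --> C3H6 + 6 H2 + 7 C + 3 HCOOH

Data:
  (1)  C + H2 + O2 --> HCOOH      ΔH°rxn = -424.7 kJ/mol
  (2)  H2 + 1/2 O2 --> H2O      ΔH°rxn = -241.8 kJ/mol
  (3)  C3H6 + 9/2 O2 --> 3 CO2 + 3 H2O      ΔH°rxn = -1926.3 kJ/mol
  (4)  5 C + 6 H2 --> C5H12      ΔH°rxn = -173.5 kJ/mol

(1) × 3 (×3 to match 3 HCOOH in the target): (3)·(-424.7) = -1274.1 kJ/mol
(2) × 3: (3)·(-241.8) = -725.4 kJ/mol
(3) reversed (reverse to put C3H6 on the product side): +1926.3 kJ/mol
(4) reversed and × 2 (reverse to put C5H12 on the reactant side; scale by 2 for the 2 C5H12): (-2)·(-173.5) = +347.0 kJ/mol
Combining the equations, ΔH°rxn = (-1274.1) + (-725.4) + (+1926.3) + (+347.0) = 273.8 kJ/mol

ΔH°rxn = 273.8 kJ/mol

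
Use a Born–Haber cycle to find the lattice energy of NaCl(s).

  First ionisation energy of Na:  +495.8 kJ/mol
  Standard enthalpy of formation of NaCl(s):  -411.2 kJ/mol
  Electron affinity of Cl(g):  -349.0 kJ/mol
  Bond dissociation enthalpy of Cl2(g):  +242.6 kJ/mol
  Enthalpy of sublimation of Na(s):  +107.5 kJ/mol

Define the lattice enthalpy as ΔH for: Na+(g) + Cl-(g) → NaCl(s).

U = -786.8 kJ/mol

ΔHf° = 1·ΔHsub + 1·(ΣIE) + 1/2·D(Cl2) + 1·EA + U
-411.2 = 1·(+107.5) + 1·(+495.8) + 1/2·(+242.6) + 1·(-349.0) + U
U = -411.2 − (+375.6) = -786.8 kJ/mol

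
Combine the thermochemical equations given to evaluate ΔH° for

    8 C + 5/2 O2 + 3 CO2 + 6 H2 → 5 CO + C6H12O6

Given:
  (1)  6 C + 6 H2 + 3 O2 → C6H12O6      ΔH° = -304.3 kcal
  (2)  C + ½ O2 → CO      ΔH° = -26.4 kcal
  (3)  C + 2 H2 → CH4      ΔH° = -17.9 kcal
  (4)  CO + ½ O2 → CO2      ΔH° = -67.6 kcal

ΔH° = -154.3 kcal

(1) as written: -304.3 kcal
(2) × 2: (2)·(-26.4) = -52.8 kcal
(3): not needed.
(4) reversed and × 3: (-3)·(-67.6) = +202.8 kcal
Summing the manipulated equations, ΔH° = (-304.3) + (-52.8) + (+202.8) = -154.3 kcal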